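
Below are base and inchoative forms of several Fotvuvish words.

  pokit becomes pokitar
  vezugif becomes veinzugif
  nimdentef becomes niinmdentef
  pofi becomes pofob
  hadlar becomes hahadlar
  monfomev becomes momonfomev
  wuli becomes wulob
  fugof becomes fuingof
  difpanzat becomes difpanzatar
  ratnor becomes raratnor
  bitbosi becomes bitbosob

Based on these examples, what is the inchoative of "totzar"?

"totzar" ends in -r. The stems ending in -r (hadlar → hahadlar, ratnor → raratnor) repeat the first consonant+vowel as a prefix.
So totzar → tototzar.

tototzar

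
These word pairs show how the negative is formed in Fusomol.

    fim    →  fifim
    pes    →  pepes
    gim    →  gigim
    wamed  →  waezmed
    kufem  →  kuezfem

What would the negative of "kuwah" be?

kuezwah

fim and kufem both end in -m yet inflect differently (fifim, kuezfem), so the final letter is not what conditions the rule; the number of vowels is.
"kuwah" has 2 vowels. The stems with 2 vowels (wamed → waezmed, kufem → kuezfem) insert -ez- after the first vowel.
The other pattern: stems with 1 vowel repeat the first consonant+vowel as a prefix.
So kuwah → kuezwah.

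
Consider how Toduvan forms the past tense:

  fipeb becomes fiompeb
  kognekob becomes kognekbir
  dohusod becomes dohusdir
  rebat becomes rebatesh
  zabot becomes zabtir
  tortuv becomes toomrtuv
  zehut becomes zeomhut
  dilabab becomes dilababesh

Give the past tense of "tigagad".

tigagadesh

dilabab and kognekob both end in -b yet inflect differently (dilababesh, kognekbir), so the final letter is not what conditions the rule; the last vowel is.
"tigagad" has last vowel 'a'. The stems whose last vowel is 'a' (rebat → rebatesh, dilabab → dilababesh) add -esh.
So tigagad → tigagadesh.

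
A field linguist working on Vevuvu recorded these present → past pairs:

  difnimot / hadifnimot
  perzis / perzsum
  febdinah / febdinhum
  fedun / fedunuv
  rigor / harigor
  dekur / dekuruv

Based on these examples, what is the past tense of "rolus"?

rigor and dekur both end in -r yet inflect differently (harigor, dekuruv), so the final letter is not what conditions the rule; the last vowel is.
"rolus" has last vowel 'u'. The stems whose last vowel is 'u' (fedun → fedunuv, dekur → dekuruv) add -uv.
The other patterns: stems whose last vowel is 'o' add the prefix ha-; stems whose last vowel is 'a' or 'i' delete the last vowel and add -um.
So rolus → rolusuv.

rolusuv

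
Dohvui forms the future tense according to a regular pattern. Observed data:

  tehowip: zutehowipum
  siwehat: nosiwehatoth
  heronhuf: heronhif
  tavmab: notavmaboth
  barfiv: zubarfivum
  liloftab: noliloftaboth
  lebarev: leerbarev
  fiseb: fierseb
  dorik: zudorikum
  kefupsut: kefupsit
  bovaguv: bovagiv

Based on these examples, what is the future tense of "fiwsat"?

nofiwsatoth

barfiv and bovaguv both end in -v yet inflect differently (zubarfivum, bovagiv), so the final letter is not what conditions the rule; the last vowel is.
"fiwsat" has last vowel 'a'. The stems whose last vowel is 'a' (siwehat → nosiwehatoth, tavmab → notavmaboth, liloftab → noliloftaboth) add no- … -oth around the stem.
The other patterns: stems whose last vowel is 'i' add zu- … -um around the stem; stems whose last vowel is 'u' change the last vowel to 'i'; stems whose last vowel is 'e' insert -er- after the first vowel.
So fiwsat → nofiwsatoth.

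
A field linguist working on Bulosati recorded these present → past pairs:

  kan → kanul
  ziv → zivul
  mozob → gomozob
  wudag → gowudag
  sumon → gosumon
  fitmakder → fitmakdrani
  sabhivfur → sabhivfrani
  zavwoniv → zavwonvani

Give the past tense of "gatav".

gogatav

"gatav" has 2 vowels. The stems with 2 vowels (mozob → gomozob, wudag → gowudag, sumon → gosumon) add the prefix go-.
The other patterns: stems with 1 vowel add -ul; stems with 3 vowels delete the last vowel and add -ani.
So gatav → gogatav.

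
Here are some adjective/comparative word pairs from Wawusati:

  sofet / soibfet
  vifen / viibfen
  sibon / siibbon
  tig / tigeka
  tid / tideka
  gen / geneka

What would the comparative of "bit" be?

sibon and gen both end in -n yet inflect differently (siibbon, geneka), so the final letter is not what conditions the rule; the number of vowels is.
"bit" has 1 vowel. The stems with 1 vowel (gen → geneka, tig → tigeka, tid → tideka) add -eka.
So bit → biteka.

biteka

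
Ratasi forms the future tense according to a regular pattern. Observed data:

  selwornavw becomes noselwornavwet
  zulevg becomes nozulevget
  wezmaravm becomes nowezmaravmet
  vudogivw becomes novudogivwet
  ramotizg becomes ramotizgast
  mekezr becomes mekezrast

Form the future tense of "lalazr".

zulevg and ramotizg both end in -g yet inflect differently (nozulevget, ramotizgast), so the final letter is not what conditions the rule; the second-to-last letter is.
"lalazr" has second-to-last letter 'z'. The stems whose second-to-last letter is 'z' (ramotizg → ramotizgast, mekezr → mekezrast) add -ast.
So lalazr → lalazrast.

lalazrast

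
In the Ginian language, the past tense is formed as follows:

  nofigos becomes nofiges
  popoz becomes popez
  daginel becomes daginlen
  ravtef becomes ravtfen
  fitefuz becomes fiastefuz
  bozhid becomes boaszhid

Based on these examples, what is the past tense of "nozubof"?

popoz and fitefuz both end in -z yet inflect differently (popez, fiastefuz), so the final letter is not what conditions the rule; the last vowel is.
"nozubof" has last vowel 'o'. The stems whose last vowel is 'o' (nofigos → nofiges, popoz → popez) change the last vowel to 'e'.
The other patterns: stems whose last vowel is 'e' delete the last vowel and add -en; stems whose last vowel is 'i' or 'u' insert -as- after the first vowel.
So nozubof → nozubef.

nozubef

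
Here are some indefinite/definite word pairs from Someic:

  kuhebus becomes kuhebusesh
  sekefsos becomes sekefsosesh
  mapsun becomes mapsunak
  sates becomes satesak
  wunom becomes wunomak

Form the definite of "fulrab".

fulrabak

kuhebus and sates both end in -s yet inflect differently (kuhebusesh, satesak), so the final letter is not what conditions the rule; the number of vowels is.
"fulrab" has 2 vowels. The stems with 2 vowels (mapsun → mapsunak, sates → satesak, wunom → wunomak) add -ak.
So fulrab → fulrabak.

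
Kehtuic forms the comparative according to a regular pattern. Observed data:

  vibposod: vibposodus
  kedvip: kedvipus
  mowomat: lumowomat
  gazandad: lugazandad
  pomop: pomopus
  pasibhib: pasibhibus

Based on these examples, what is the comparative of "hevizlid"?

gazandad and vibposod both end in -d yet inflect differently (lugazandad, vibposodus), so the final letter is not what conditions the rule; the last vowel is.
"hevizlid" has last vowel 'i'. The stems whose last vowel is 'i' (kedvip → kedvipus, pasibhib → pasibhibus) add -us.
The other pattern: stems whose last vowel is 'a' add the prefix lu-.
So hevizlid → hevizlidus.

hevizlidus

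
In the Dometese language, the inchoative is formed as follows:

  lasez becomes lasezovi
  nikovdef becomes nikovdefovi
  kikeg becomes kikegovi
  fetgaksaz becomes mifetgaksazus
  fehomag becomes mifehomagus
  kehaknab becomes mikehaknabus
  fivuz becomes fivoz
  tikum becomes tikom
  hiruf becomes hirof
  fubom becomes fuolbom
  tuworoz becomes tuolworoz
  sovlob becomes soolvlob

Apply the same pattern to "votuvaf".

mivotuvafus

lasez and fetgaksaz both end in -z yet inflect differently (lasezovi, mifetgaksazus), so the final letter is not what conditions the rule; the last vowel is.
"votuvaf" has last vowel 'a'. The stems whose last vowel is 'a' (fetgaksaz → mifetgaksazus, fehomag → mifehomagus, kehaknab → mikehaknabus) add mi- … -us around the stem.
The other patterns: stems whose last vowel is 'e' add -ovi; stems whose last vowel is 'u' change the last vowel to 'o'; stems whose last vowel is 'o' insert -ol- after the first vowel.
So votuvaf → mivotuvafus.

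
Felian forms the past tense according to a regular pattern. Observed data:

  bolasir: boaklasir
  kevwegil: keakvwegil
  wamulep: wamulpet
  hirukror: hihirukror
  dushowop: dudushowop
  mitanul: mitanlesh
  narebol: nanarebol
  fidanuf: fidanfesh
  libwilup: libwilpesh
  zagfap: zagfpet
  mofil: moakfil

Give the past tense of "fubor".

narebol and mitanul both end in -l yet inflect differently (nanarebol, mitanlesh), so the final letter is not what conditions the rule; the last vowel is.
"fubor" has last vowel 'o'. The stems whose last vowel is 'o' (narebol → nanarebol, hirukror → hihirukror, dushowop → dudushowop) repeat the first consonant+vowel as a prefix.
The other patterns: stems whose last vowel is 'u' delete the last vowel and add -esh; stems whose last vowel is 'i' insert -ak- after the first vowel; stems whose last vowel is 'a' or 'e' delete the last vowel and add -et.
So fubor → fufubor.

fufubor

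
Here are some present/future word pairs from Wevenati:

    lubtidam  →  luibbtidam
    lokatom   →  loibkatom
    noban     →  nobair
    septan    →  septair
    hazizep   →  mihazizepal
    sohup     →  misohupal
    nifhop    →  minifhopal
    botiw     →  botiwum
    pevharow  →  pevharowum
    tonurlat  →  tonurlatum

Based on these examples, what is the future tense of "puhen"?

"puhen" ends in -n. The stems ending in -n (noban → nobair, septan → septair) drop the final letter and add -ir.
So puhen → puheir.

puheir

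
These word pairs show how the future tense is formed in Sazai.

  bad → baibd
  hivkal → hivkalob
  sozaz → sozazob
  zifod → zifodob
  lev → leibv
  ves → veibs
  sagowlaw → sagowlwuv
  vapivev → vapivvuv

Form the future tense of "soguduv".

sogudvuv

bad and zifod both end in -d yet inflect differently (baibd, zifodob), so the final letter is not what conditions the rule; the number of vowels is.
"soguduv" has 3 vowels. The stems with 3 vowels (vapivev → vapivvuv, sagowlaw → sagowlwuv) delete the last vowel and add -uv.
The other patterns: stems with 1 vowel insert -ib- after the first vowel; stems with 2 vowels add -ob.
So soguduv → sogudvuv.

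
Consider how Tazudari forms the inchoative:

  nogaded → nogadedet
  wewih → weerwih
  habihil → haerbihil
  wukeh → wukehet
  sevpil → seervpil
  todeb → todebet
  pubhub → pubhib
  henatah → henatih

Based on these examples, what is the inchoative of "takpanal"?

wukeh and wewih both end in -h yet inflect differently (wukehet, weerwih), so the final letter is not what conditions the rule; the last vowel is.
"takpanal" has last vowel 'a'. The one such stem in the data (henatah → henatih) changes the last vowel to 'i' (as does pubhub), so the same rule applies.
The other patterns: stems whose last vowel is 'e' add -et; stems whose last vowel is 'i' insert -er- after the first vowel.
So takpanal → takpanil.

takpanil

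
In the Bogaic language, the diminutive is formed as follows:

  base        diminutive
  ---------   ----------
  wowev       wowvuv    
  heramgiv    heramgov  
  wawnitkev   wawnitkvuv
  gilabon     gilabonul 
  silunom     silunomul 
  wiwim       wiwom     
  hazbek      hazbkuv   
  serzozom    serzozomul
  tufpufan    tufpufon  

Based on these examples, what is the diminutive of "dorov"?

wowev and heramgiv both end in -v yet inflect differently (wowvuv, heramgov), so the final letter is not what conditions the rule; the last vowel is.
"dorov" has last vowel 'o'. The stems whose last vowel is 'o' (serzozom → serzozomul, silunom → silunomul, gilabon → gilabonul) add -ul.
So dorov → dorovul.

dorovul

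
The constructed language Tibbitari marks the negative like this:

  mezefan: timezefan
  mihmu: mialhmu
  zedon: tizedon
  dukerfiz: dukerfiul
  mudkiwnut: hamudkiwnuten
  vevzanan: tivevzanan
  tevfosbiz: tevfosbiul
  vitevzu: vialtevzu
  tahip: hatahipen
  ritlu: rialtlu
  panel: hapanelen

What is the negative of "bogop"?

tevfosbiz and tahip both have last vowel 'i' yet inflect differently (tevfosbiul, hatahipen), so the last vowel is not what conditions the rule; the final letter is.
"bogop" ends in -p. The one such stem in the data (tahip → hatahipen) adds ha- … -en around the stem, so the same rule applies.
So bogop → habogopen.

habogopen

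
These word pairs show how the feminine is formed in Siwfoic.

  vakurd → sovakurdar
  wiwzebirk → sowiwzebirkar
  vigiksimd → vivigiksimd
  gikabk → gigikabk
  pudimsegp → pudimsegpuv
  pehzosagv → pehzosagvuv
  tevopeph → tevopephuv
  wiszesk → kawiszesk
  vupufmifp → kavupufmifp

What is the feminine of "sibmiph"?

sibmiphuv

vakurd and vigiksimd both end in -d yet inflect differently (sovakurdar, vivigiksimd), so the final letter is not what conditions the rule; the second-to-last letter is.
"sibmiph" has second-to-last letter 'p'. The one such stem in the data (tevopeph → tevopephuv) adds -uv, so the same rule applies.
The other patterns: stems whose second-to-last letter is 'r' add so- … -ar around the stem; stems whose second-to-last letter is 'b' or 'm' repeat the first consonant+vowel as a prefix; stems whose second-to-last letter is 'f' or 's' add the prefix ka-.
So sibmiph → sibmiphuv.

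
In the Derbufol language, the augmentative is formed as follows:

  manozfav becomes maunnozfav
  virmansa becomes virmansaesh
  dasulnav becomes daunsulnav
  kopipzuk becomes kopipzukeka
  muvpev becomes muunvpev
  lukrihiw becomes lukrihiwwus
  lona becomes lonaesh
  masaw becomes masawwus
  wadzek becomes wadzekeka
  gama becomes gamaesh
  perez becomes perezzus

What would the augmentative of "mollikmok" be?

mollikmokeka

wadzek and muvpev both have last vowel 'e' yet inflect differently (wadzekeka, muunvpev), so the last vowel is not what conditions the rule; the final letter is.
"mollikmok" ends in -k. The stems ending in -k (wadzek → wadzekeka, kopipzuk → kopipzukeka) add -eka.
The other patterns: stems ending in -v insert -un- after the first vowel; stems ending in -a add -esh; stems ending in -w or -z double the final consonant and add -us.
So mollikmok → mollikmokeka.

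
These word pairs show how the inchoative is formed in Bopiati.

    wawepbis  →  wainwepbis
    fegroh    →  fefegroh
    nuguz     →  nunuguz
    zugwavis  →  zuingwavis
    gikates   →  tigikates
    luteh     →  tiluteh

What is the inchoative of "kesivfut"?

kekesivfut

gikates and zugwavis both end in -s yet inflect differently (tigikates, zuingwavis), so the final letter is not what conditions the rule; the last vowel is.
"kesivfut" has last vowel 'u'. The one such stem in the data (nuguz → nunuguz) repeats the first consonant+vowel as a prefix (as does fegroh), so the same rule applies.
The other patterns: stems whose last vowel is 'e' add the prefix ti-; stems whose last vowel is 'i' insert -in- after the first vowel.
So kesivfut → kekesivfut.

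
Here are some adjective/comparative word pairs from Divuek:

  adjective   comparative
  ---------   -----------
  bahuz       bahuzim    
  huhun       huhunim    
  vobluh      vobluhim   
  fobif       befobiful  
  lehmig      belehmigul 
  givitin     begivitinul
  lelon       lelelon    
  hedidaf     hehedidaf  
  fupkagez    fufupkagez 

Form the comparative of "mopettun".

mopettunim

huhun and givitin both end in -n yet inflect differently (huhunim, begivitinul), so the final letter is not what conditions the rule; the last vowel is.
"mopettun" has last vowel 'u'. The stems whose last vowel is 'u' (bahuz → bahuzim, huhun → huhunim, vobluh → vobluhim) add -im.
The other patterns: stems whose last vowel is 'i' add be- … -ul around the stem; stems whose last vowel is 'a', 'e' or 'o' repeat the first consonant+vowel as a prefix.
So mopettun → mopettunim.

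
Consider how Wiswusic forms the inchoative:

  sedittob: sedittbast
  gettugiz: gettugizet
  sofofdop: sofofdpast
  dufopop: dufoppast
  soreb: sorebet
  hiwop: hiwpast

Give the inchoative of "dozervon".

dozervnast

sedittob and soreb both end in -b yet inflect differently (sedittbast, sorebet), so the final letter is not what conditions the rule; the last vowel is.
"dozervon" has last vowel 'o'. The stems whose last vowel is 'o' (dufopop → dufoppast, hiwop → hiwpast, sedittob → sedittbast) delete the last vowel and add -ast.
The other pattern: stems whose last vowel is 'e' or 'i' add -et.
So dozervon → dozervnast.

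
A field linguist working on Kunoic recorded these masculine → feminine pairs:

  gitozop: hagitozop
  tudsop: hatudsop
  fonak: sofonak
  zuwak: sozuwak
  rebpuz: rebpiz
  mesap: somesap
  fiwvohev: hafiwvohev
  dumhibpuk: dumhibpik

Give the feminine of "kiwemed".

hakiwemed

"kiwemed" has last vowel 'e'. The one such stem in the data (fiwvohev → hafiwvohev) adds the prefix ha-, so the same rule applies.
The other patterns: stems whose last vowel is 'u' change the last vowel to 'i'; stems whose last vowel is 'a' add the prefix so-.
So kiwemed → hakiwemed.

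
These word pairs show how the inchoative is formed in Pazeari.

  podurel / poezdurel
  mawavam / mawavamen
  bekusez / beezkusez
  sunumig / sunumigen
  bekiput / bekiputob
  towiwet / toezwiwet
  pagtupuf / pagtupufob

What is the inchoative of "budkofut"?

bekiput and towiwet both end in -t yet inflect differently (bekiputob, toezwiwet), so the final letter is not what conditions the rule; the last vowel is.
"budkofut" has last vowel 'u'. The stems whose last vowel is 'u' (pagtupuf → pagtupufob, bekiput → bekiputob) add -ob.
The other patterns: stems whose last vowel is 'e' insert -ez- after the first vowel; stems whose last vowel is 'a' or 'i' add -en.
So budkofut → budkofutob.

budkofutob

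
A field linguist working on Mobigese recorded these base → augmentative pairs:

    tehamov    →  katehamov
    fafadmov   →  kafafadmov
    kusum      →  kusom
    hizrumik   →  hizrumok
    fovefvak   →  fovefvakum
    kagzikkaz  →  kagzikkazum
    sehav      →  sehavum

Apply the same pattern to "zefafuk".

zefafok

hizrumik and fovefvak both end in -k yet inflect differently (hizrumok, fovefvakum), so the final letter is not what conditions the rule; the last vowel is.
"zefafuk" has last vowel 'u'. The one such stem in the data (kusum → kusom) changes the last vowel to 'o' (as does hizrumik), so the same rule applies.
So zefafuk → zefafok.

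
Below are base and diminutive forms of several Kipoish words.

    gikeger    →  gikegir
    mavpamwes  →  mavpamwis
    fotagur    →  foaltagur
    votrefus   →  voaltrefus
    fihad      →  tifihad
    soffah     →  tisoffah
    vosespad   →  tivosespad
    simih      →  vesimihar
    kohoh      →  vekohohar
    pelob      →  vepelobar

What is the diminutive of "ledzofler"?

ledzoflir

gikeger and fotagur both end in -r yet inflect differently (gikegir, foaltagur), so the final letter is not what conditions the rule; the last vowel is.
"ledzofler" has last vowel 'e'. The stems whose last vowel is 'e' (gikeger → gikegir, mavpamwes → mavpamwis) change the last vowel to 'i'.
The other patterns: stems whose last vowel is 'u' insert -al- after the first vowel; stems whose last vowel is 'a' add the prefix ti-; stems whose last vowel is 'i' or 'o' add ve- … -ar around the stem.
So ledzofler → ledzoflir.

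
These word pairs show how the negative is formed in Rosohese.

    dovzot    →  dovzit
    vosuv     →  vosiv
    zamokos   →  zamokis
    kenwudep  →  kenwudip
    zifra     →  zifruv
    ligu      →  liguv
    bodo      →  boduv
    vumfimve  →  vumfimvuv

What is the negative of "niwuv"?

niwiv

"niwuv" ends in a consonant. The stems ending in a consonant (dovzot → dovzit, vosuv → vosiv, zamokos → zamokis) change the last vowel to 'i'.
The other pattern: stems ending in a vowel drop the final letter and add -uv.
So niwuv → niwiv.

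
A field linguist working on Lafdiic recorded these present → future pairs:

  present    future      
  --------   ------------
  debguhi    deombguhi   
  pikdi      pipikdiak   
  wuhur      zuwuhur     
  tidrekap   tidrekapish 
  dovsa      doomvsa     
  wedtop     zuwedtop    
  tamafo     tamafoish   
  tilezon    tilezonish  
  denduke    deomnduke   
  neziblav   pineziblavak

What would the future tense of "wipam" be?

tidrekap and wedtop both end in -p yet inflect differently (tidrekapish, zuwedtop), so the final letter is not what conditions the rule; the first letter is.
"wipam" begins with w-. The stems beginning with w- (wedtop → zuwedtop, wuhur → zuwuhur) add the prefix zu-.
So wipam → zuwipam.

zuwipam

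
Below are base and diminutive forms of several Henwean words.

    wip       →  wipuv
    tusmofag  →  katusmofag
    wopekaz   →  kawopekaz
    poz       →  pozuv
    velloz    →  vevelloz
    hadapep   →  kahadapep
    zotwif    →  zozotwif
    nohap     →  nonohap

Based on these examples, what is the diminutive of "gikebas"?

"gikebas" has 3 vowels. The stems with 3 vowels (hadapep → kahadapep, tusmofag → katusmofag, wopekaz → kawopekaz) add the prefix ka-.
So gikebas → kagikebas.

kagikebas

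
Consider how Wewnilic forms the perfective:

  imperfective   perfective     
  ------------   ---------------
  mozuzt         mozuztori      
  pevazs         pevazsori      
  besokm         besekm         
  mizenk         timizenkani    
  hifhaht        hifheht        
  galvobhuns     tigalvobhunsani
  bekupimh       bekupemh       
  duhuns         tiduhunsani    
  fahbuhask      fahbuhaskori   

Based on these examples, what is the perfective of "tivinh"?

"tivinh" has second-to-last letter 'n'. The stems whose second-to-last letter is 'n' (duhuns → tiduhunsani, galvobhuns → tigalvobhunsani, mizenk → timizenkani) add ti- … -ani around the stem.
So tivinh → titivinhani.

titivinhani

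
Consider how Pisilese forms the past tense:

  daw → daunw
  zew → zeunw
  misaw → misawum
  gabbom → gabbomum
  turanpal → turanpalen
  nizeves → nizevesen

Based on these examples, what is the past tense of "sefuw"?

daw and misaw both end in -w yet inflect differently (daunw, misawum), so the final letter is not what conditions the rule; the number of vowels is.
"sefuw" has 2 vowels. The stems with 2 vowels (misaw → misawum, gabbom → gabbomum) add -um.
The other patterns: stems with 1 vowel insert -un- after the first vowel; stems with 3 vowels add -en.
So sefuw → sefuwum.

sefuwum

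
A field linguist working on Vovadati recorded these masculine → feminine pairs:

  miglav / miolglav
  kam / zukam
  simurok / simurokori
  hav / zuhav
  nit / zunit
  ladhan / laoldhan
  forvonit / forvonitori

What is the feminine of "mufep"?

muolfep

hav and miglav both end in -v yet inflect differently (zuhav, miolglav), so the final letter is not what conditions the rule; the number of vowels is.
"mufep" has 2 vowels. The stems with 2 vowels (miglav → miolglav, ladhan → laoldhan) insert -ol- after the first vowel.
The other patterns: stems with 1 vowel add the prefix zu-; stems with 3 vowels add -ori.
So mufep → muolfep.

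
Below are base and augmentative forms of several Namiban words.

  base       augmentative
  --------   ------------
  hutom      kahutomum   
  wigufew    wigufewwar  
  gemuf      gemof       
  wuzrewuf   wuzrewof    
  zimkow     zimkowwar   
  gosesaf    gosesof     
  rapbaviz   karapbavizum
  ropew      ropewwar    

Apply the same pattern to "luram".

"luram" ends in -m. The one such stem in the data (hutom → kahutomum) adds ka- … -um around the stem, so the same rule applies.
So luram → kaluramum.

kaluramum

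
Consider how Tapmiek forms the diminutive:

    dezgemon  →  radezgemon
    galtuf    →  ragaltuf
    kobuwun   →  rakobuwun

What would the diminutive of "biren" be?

Every pair shown (dezgemon → radezgemon, galtuf → ragaltuf, kobuwun → rakobuwun) follows the same rule: add the prefix ra-.
So biren → rabiren.

rabiren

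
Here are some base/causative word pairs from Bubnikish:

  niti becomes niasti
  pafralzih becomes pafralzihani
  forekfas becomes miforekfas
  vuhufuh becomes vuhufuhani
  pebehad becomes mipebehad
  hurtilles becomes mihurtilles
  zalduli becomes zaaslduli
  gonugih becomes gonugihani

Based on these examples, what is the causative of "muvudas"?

gonugih and niti both have last vowel 'i' yet inflect differently (gonugihani, niasti), so the last vowel is not what conditions the rule; the final letter is.
"muvudas" ends in -s. The stems ending in -s (hurtilles → mihurtilles, forekfas → miforekfas) add the prefix mi-.
The other patterns: stems ending in -h add -ani; stems ending in -i insert -as- after the first vowel.
So muvudas → mimuvudas.

mimuvudas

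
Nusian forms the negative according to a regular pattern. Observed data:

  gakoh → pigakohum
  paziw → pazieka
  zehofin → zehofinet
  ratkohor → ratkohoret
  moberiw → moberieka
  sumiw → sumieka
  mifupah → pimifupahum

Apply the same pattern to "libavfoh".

zehofin and sumiw both have last vowel 'i' yet inflect differently (zehofinet, sumieka), so the last vowel is not what conditions the rule; the final letter is.
"libavfoh" ends in -h. The stems ending in -h (mifupah → pimifupahum, gakoh → pigakohum) add pi- … -um around the stem.
The other patterns: stems ending in -n or -r add -et; stems ending in -w drop the final letter and add -eka.
So libavfoh → pilibavfohum.

pilibavfohum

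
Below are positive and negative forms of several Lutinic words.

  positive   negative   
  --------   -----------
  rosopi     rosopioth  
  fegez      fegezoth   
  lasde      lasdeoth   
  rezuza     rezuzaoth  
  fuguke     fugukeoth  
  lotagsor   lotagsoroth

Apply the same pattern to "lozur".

Every pair shown (rosopi → rosopioth, fegez → fegezoth, lasde → lasdeoth, …) follows the same rule: add -oth.
So lozur → lozuroth.

lozuroth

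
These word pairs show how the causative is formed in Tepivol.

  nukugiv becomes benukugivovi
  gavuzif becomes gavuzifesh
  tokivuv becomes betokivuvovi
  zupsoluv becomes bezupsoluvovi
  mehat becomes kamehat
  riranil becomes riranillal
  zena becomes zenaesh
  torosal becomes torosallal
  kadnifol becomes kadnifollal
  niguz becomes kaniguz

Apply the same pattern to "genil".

genillal

nukugiv and riranil both have last vowel 'i' yet inflect differently (benukugivovi, riranillal), so the last vowel is not what conditions the rule; the final letter is.
"genil" ends in -l. The stems ending in -l (riranil → riranillal, kadnifol → kadnifollal, torosal → torosallal) double the final consonant and add -al.
So genil → genillal.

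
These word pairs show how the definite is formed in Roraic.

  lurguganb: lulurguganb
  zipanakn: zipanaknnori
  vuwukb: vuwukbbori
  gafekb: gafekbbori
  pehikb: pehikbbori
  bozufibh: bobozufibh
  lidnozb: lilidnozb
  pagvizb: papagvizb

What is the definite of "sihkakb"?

pehikb and lidnozb both end in -b yet inflect differently (pehikbbori, lilidnozb), so the final letter is not what conditions the rule; the second-to-last letter is.
"sihkakb" has second-to-last letter 'k'. The stems whose second-to-last letter is 'k' (zipanakn → zipanaknnori, pehikb → pehikbbori, vuwukb → vuwukbbori) double the final consonant and add -ori.
The other pattern: stems whose second-to-last letter is 'b', 'n' or 'z' repeat the first consonant+vowel as a prefix.
So sihkakb → sihkakbbori.

sihkakbbori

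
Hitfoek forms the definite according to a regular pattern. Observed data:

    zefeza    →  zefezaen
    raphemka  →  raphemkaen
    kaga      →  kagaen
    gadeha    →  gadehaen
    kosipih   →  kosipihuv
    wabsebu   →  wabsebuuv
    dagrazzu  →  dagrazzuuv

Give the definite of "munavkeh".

kaga and kosipih both begin with k- yet inflect differently (kagaen, kosipihuv), so the first letter is not what conditions the rule; the final letter is.
"munavkeh" ends in -h. The one such stem in the data (kosipih → kosipihuv) adds -uv, so the same rule applies.
The other pattern: stems ending in -a add -en.
So munavkeh → munavkehuv.

munavkehuv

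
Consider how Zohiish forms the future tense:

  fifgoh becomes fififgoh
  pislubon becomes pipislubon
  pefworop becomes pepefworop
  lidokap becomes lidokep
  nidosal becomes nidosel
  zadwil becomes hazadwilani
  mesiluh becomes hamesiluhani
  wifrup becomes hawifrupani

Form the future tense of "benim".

pefworop and lidokap both end in -p yet inflect differently (pepefworop, lidokep), so the final letter is not what conditions the rule; the last vowel is.
"benim" has last vowel 'i'. The one such stem in the data (zadwil → hazadwilani) adds ha- … -ani around the stem, so the same rule applies.
So benim → habenimani.

habenimani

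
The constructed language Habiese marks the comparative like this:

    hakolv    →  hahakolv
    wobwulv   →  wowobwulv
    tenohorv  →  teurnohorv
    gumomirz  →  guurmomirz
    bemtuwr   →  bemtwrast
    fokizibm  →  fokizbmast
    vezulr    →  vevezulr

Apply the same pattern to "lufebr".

lufbrast

"lufebr" has second-to-last letter 'b'. The one such stem in the data (fokizibm → fokizbmast) deletes the last vowel and adds -ast (as does bemtuwr), so the same rule applies.
The other patterns: stems whose second-to-last letter is 'r' insert -ur- after the first vowel; stems whose second-to-last letter is 'l' repeat the first consonant+vowel as a prefix.
So lufebr → lufbrast.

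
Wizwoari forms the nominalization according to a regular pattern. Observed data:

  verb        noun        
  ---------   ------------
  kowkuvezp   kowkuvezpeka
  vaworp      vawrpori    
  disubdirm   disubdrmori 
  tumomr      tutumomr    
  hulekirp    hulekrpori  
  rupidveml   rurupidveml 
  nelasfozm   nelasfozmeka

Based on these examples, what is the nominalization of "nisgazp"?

nisgazpeka

kowkuvezp and hulekirp both end in -p yet inflect differently (kowkuvezpeka, hulekrpori), so the final letter is not what conditions the rule; the second-to-last letter is.
"nisgazp" has second-to-last letter 'z'. The stems whose second-to-last letter is 'z' (nelasfozm → nelasfozmeka, kowkuvezp → kowkuvezpeka) add -eka.
The other patterns: stems whose second-to-last letter is 'r' delete the last vowel and add -ori; stems whose second-to-last letter is 'm' repeat the first consonant+vowel as a prefix.
So nisgazp → nisgazpeka.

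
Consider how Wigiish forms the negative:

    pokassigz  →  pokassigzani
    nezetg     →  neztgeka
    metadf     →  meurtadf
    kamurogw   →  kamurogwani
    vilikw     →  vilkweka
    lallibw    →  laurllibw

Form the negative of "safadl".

saurfadl

kamurogw and vilikw both end in -w yet inflect differently (kamurogwani, vilkweka), so the final letter is not what conditions the rule; the second-to-last letter is.
"safadl" has second-to-last letter 'd'. The one such stem in the data (metadf → meurtadf) inserts -ur- after the first vowel (as does lallibw), so the same rule applies.
The other patterns: stems whose second-to-last letter is 'g' add -ani; stems whose second-to-last letter is 'k' or 't' delete the last vowel and add -eka.
So safadl → saurfadl.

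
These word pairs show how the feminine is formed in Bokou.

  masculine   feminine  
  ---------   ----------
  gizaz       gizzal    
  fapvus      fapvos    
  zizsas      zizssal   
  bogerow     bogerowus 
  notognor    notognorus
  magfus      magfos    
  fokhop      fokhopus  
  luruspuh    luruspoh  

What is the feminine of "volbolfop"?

volbolfopus

magfus and zizsas both end in -s yet inflect differently (magfos, zizssal), so the final letter is not what conditions the rule; the last vowel is.
"volbolfop" has last vowel 'o'. The stems whose last vowel is 'o' (bogerow → bogerowus, notognor → notognorus, fokhop → fokhopus) add -us.
The other patterns: stems whose last vowel is 'u' change the last vowel to 'o'; stems whose last vowel is 'a' delete the last vowel and add -al.
So volbolfop → volbolfopus.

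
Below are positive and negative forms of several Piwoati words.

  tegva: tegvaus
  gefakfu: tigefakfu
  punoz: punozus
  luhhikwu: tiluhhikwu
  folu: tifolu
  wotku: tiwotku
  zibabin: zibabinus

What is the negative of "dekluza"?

dekluzaus

"dekluza" ends in -a. The one such stem in the data (tegva → tegvaus) adds -us, so the same rule applies.
The other pattern: stems ending in -u add the prefix ti-.
So dekluza → dekluzaus.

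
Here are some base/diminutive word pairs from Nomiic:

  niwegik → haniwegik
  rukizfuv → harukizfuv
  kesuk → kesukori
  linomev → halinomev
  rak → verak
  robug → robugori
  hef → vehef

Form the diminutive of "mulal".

mulalori

"mulal" has 2 vowels. The stems with 2 vowels (robug → robugori, kesuk → kesukori) add -ori.
The other patterns: stems with 1 vowel add the prefix ve-; stems with 3 vowels add the prefix ha-.
So mulal → mulalori.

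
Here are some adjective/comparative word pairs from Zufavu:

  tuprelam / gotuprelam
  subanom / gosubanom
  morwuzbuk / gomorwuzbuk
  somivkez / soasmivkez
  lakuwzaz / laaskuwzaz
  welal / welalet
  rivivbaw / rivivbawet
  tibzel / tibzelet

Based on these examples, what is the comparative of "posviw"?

posviwet

"posviw" ends in -w. The one such stem in the data (rivivbaw → rivivbawet) adds -et, so the same rule applies.
So posviw → posviwet.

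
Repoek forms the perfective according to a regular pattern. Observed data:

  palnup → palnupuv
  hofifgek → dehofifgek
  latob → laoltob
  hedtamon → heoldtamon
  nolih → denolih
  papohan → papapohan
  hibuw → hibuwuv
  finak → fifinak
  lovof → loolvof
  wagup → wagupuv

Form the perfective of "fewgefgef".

hedtamon and papohan both end in -n yet inflect differently (heoldtamon, papapohan), so the final letter is not what conditions the rule; the last vowel is.
"fewgefgef" has last vowel 'e'. The one such stem in the data (hofifgek → dehofifgek) adds the prefix de-, so the same rule applies.
The other patterns: stems whose last vowel is 'o' insert -ol- after the first vowel; stems whose last vowel is 'u' add -uv; stems whose last vowel is 'a' repeat the first consonant+vowel as a prefix.
So fewgefgef → defewgefgef.

defewgefgef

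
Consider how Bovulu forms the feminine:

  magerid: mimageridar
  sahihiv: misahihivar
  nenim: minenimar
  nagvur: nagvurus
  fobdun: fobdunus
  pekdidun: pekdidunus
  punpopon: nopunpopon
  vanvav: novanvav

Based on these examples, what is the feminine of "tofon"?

fobdun and punpopon both end in -n yet inflect differently (fobdunus, nopunpopon), so the final letter is not what conditions the rule; the last vowel is.
"tofon" has last vowel 'o'. The one such stem in the data (punpopon → nopunpopon) adds the prefix no-, so the same rule applies.
The other patterns: stems whose last vowel is 'i' add mi- … -ar around the stem; stems whose last vowel is 'u' add -us.
So tofon → notofon.

notofon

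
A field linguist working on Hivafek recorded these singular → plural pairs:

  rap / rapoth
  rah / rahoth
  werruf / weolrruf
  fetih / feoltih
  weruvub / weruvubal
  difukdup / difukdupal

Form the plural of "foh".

rah and fetih both end in -h yet inflect differently (rahoth, feoltih), so the final letter is not what conditions the rule; the number of vowels is.
"foh" has 1 vowel. The stems with 1 vowel (rap → rapoth, rah → rahoth) add -oth.
The other patterns: stems with 2 vowels insert -ol- after the first vowel; stems with 3 vowels add -al.
So foh → fohoth.

fohoth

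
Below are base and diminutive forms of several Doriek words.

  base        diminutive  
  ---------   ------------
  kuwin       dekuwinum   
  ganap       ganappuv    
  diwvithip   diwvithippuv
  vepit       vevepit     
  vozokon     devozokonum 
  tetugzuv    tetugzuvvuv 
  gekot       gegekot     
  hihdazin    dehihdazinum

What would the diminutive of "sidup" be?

siduppuv

vepit and kuwin both have last vowel 'i' yet inflect differently (vevepit, dekuwinum), so the last vowel is not what conditions the rule; the final letter is.
"sidup" ends in -p. The stems ending in -p (diwvithip → diwvithippuv, ganap → ganappuv) double the final consonant and add -uv.
So sidup → siduppuv.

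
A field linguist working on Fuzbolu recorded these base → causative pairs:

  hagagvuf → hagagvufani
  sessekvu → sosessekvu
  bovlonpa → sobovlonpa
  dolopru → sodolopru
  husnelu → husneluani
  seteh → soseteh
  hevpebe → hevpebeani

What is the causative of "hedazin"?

hedazinani

husnelu and dolopru both end in -u yet inflect differently (husneluani, sodolopru), so the final letter is not what conditions the rule; the first letter is.
"hedazin" begins with h-. The stems beginning with h- (husnelu → husneluani, hagagvuf → hagagvufani, hevpebe → hevpebeani) add -ani.
The other pattern: stems beginning with b-, d- or s- add the prefix so-.
So hedazin → hedazinani.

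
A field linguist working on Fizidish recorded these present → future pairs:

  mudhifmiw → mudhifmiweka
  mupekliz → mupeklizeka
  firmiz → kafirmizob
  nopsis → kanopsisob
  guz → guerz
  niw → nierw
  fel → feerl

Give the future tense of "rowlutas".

guz and firmiz both end in -z yet inflect differently (guerz, kafirmizob), so the final letter is not what conditions the rule; the number of vowels is.
"rowlutas" has 3 vowels. The stems with 3 vowels (mudhifmiw → mudhifmiweka, mupekliz → mupeklizeka) add -eka.
The other patterns: stems with 1 vowel insert -er- after the first vowel; stems with 2 vowels add ka- … -ob around the stem.
So rowlutas → rowlutaseka.

rowlutaseka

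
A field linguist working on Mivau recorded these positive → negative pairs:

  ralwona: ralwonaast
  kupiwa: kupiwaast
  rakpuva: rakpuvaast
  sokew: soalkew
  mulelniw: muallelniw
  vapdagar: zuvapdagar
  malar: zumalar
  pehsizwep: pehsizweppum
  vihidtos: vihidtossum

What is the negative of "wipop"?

wipoppum

"wipop" ends in -p. The one such stem in the data (pehsizwep → pehsizweppum) doubles the final consonant and adds -um (as does vihidtos), so the same rule applies.
So wipop → wipoppum.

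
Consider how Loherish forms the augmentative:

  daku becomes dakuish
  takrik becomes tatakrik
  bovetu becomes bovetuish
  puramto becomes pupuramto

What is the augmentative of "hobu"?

daku and takrik both have 2 vowels yet inflect differently (dakuish, tatakrik), so the number of vowels is not what conditions the rule; the final letter is.
"hobu" ends in -u. The stems ending in -u (bovetu → bovetuish, daku → dakuish) add -ish.
So hobu → hobuish.

hobuish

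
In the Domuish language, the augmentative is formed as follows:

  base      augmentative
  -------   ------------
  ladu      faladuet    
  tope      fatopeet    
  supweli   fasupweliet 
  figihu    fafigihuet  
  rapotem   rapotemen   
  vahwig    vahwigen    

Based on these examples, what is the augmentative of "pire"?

"pire" ends in a vowel. The stems ending in a vowel (ladu → faladuet, tope → fatopeet, figihu → fafigihuet) add fa- … -et around the stem.
The other pattern: stems ending in a consonant add -en.
So pire → fapireet.

fapireet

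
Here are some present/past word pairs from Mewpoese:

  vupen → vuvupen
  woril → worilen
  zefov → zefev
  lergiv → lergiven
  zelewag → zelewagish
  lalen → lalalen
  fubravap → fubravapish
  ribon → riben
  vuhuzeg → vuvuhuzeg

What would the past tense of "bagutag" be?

bagutagish

"bagutag" has last vowel 'a'. The stems whose last vowel is 'a' (zelewag → zelewagish, fubravap → fubravapish) add -ish.
The other patterns: stems whose last vowel is 'e' repeat the first consonant+vowel as a prefix; stems whose last vowel is 'o' change the last vowel to 'e'; stems whose last vowel is 'i' add -en.
So bagutag → bagutagish.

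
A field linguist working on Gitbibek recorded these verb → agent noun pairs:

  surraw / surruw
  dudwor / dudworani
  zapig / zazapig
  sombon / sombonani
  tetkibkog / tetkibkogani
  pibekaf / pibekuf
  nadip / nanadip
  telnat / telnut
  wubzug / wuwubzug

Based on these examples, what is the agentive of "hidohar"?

hidohur

tetkibkog and wubzug both end in -g yet inflect differently (tetkibkogani, wuwubzug), so the final letter is not what conditions the rule; the last vowel is.
"hidohar" has last vowel 'a'. The stems whose last vowel is 'a' (pibekaf → pibekuf, telnat → telnut, surraw → surruw) change the last vowel to 'u'.
The other patterns: stems whose last vowel is 'o' add -ani; stems whose last vowel is 'i' or 'u' repeat the first consonant+vowel as a prefix.
So hidohar → hidohur.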